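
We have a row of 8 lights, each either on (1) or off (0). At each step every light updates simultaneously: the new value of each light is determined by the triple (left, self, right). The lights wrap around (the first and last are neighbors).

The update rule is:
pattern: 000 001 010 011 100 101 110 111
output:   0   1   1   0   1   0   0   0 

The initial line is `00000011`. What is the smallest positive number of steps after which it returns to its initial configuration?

step 1: 10000100
step 2: 11001111
step 3: 00110000
step 4: 01001000
step 5: 11111100
step 6: 00000011

6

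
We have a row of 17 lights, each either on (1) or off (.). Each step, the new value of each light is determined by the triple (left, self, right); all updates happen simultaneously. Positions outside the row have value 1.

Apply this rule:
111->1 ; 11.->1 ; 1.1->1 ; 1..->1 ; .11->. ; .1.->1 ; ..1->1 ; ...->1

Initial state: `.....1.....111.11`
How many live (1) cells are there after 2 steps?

11111111111.111.1
111111111111.111.
count of 1: 15

15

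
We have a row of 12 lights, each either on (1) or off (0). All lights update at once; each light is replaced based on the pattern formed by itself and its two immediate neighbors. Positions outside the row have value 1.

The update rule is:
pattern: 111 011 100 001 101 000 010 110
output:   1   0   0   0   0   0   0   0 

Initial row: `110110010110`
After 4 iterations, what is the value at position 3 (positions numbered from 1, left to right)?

0

iteration 1: 100000000000
iteration 2: 000000000000
iteration 3: 000000000000  (fixed point — unchanged through iteration 4)
position 3 holds 0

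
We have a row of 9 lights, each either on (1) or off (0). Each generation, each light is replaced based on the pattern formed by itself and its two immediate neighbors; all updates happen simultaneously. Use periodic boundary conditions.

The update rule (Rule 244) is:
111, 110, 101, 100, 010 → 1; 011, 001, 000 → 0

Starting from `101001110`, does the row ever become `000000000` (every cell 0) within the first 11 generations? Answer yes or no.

111100111
111110011
111111001
111111100
011111110
001111111
100111111
110011111
111001111
111100111  (repeats generation 1; period 9)
generation 11: 111110011
generation 11 is 111110011, still not uniform 0

no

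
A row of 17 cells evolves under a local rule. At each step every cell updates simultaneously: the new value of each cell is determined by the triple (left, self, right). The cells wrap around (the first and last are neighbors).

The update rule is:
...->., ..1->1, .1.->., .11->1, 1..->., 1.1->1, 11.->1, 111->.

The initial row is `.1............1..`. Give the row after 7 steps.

.......1...1.....

1............1...
............1...1
...........1...1.
..........1...1..
.........1...1...
........1...1....
.......1...1.....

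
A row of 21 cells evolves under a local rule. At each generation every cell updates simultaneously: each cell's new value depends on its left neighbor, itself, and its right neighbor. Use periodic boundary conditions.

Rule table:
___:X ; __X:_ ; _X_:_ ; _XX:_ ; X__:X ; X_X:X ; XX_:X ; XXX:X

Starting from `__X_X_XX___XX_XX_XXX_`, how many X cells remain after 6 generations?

generation 1: X__X_X_XXX__XX_XX_XXX
generation 2: XX__X_X_XXX__XX_XX_XX
generation 3: XXX__X_X_XXX__XX_XX_X
generation 4: XXXX__X_X_XXX__XX_XX_
generation 5: _XXXX__X_X_XXX__XX_XX
generation 6: X_XXXX__X_X_XXX__XX_X
count of X: 13

13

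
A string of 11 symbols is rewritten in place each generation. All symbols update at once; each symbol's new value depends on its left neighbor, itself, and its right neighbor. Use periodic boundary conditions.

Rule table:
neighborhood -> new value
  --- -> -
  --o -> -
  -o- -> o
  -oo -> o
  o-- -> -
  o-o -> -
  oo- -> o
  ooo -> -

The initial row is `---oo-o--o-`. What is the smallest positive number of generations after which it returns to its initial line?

1

---oo-o--o-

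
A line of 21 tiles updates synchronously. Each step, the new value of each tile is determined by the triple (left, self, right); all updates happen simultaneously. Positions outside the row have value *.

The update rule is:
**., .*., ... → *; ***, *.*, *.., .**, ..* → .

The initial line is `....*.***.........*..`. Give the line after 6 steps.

..*.*.*.*...*.*.*.*..

.**.*...*.*******.*..
..*.*.*.*.......*.*..
..*.*.*.*.*****.*.*..
..*.*.*.*.....*.*.*..
..*.*.*.*.***.*.*.*..
..*.*.*.*...*.*.*.*..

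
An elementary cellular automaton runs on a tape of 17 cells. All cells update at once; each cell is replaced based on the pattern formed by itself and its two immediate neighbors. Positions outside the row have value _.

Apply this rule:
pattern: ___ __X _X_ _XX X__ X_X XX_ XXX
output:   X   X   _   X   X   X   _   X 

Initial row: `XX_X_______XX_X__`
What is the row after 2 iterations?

_X_XXXXXXXX_X_XX_

iteration 1: X_X_XXXXXXXX_X_XX
iteration 2: _X_XXXXXXXX_X_XX_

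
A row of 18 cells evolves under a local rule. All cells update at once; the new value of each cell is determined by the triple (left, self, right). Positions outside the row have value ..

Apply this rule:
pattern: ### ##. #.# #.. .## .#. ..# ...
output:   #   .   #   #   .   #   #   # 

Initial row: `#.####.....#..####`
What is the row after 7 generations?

##.##.########.##.
..#..#.######.#..#
#######.####.#####
.#####.#.##.#.###.
#.###.###..###.#.#
##.#.#.#.##.#.####
..#######..###.##.

..#######..###.##.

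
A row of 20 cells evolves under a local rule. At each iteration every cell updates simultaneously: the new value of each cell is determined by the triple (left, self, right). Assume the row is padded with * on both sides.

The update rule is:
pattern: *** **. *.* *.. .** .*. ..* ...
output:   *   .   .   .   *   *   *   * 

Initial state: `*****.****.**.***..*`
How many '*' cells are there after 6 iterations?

iteration 1: ****..***..*..**..**
iteration 2: ***..***..**.**..***
iteration 3: **..***..**..*..****
iteration 4: *..***..**..**.*****
iteration 5: ..***..**..**..*****
iteration 6: .***..**..**..******
count of *: 13

13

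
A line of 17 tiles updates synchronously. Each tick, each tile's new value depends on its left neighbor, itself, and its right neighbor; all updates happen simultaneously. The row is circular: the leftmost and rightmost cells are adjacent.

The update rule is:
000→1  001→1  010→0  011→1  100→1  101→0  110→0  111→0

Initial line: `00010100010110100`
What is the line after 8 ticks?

11000011110011011

tick 1: 11100011100100011
tick 2: 00011110011011110
tick 3: 11110001110010001
tick 4: 00001111001101111
tick 5: 11111000111001000
tick 6: 10000111100110111
tick 7: 01111100011100100
tick 8: 11000011110011011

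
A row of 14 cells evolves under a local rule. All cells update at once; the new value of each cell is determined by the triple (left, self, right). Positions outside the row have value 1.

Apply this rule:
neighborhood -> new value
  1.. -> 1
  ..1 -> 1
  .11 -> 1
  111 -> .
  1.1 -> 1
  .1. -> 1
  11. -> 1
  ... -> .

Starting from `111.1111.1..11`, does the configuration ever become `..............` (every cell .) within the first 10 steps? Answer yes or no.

no

..111..111111.
111.1111....11
..111..11..11.
111.1111111111
..111.........
111.11.......1
..11111.....11
111...11...11.
..11.1111.1111
111111..111...
step 10 is 111111..111..., still not uniform .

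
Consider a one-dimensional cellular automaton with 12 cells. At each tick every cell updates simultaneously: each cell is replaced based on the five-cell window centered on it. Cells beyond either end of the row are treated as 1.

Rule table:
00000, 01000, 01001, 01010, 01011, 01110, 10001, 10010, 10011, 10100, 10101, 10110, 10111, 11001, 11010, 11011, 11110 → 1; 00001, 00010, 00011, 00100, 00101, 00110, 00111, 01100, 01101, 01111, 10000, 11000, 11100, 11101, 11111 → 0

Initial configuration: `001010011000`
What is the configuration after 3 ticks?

011011110110

110111100010
101101001001
011011110110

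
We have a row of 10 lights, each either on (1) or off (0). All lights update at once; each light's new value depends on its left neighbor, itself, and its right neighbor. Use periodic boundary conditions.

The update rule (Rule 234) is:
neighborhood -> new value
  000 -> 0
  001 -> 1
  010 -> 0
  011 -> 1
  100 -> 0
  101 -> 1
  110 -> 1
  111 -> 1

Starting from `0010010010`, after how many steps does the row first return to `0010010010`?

10

0100100100
1001001000
0010010001
0100100010
1001000100
0010001001
0100010010
1000100100
0001001001
0010010010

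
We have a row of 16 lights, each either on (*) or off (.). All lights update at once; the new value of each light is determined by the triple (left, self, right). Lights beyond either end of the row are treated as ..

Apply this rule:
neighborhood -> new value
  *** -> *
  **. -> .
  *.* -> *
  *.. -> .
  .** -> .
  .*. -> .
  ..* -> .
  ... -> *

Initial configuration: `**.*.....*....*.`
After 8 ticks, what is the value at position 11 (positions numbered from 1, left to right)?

..*..***...**...
*.....*..*....**
..***......**...
*..*..****....**
.......**..**...
******........**
.****..******...
..**....****..**
position 11 holds *

*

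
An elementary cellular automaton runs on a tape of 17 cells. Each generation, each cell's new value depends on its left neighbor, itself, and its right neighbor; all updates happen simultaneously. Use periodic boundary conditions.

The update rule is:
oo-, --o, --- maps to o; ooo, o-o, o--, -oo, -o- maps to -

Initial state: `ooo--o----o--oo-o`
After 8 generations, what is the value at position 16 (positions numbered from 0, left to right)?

--o-o--ooo--o-o--
oo----o--o-o----o
-o-ooo--o----ooo-
o----o-o--ooo--o-
--ooo----o--o-o--
oo--o-ooo--o----o
-o-o----o-o--ooo-
o----ooo----o--o-
position 16 holds -

-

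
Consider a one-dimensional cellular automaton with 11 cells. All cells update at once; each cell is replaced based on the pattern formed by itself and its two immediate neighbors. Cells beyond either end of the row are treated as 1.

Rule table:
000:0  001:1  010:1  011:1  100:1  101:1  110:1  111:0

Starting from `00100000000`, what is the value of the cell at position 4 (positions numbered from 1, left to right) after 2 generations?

11110000001
00011000011
position 4 holds 1

1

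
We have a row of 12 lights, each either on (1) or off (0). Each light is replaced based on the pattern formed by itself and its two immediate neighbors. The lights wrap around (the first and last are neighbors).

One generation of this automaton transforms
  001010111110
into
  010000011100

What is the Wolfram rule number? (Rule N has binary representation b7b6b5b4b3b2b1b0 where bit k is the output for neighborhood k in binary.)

position 7: 111 → 1  (bit 7 = 1)
position 10: 110 → 0  (bit 6 = 0)
position 3: 101 → 0  (bit 5 = 0)
position 11: 100 → 0  (bit 4 = 0)
position 6: 011 → 0  (bit 3 = 0)
position 2: 010 → 0  (bit 2 = 0)
position 1: 001 → 1  (bit 1 = 1)
position 0: 000 → 0  (bit 0 = 0)
bits b7..b0 = 10000010 = 130

130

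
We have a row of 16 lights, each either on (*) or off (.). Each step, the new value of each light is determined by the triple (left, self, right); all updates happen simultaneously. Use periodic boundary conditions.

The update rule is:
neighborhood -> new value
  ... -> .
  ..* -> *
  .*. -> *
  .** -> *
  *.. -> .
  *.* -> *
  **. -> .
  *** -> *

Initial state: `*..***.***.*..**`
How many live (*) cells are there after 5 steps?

..***.***.**.***
.***.***.**.***.
***.***.**.***..
**.***.**.***..*
*.***.**.***..**
count of *: 11

11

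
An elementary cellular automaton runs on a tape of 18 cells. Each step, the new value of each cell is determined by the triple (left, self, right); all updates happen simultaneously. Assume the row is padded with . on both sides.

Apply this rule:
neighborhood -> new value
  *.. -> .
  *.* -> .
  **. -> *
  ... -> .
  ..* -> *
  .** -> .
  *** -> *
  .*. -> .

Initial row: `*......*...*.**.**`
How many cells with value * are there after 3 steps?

......*...*...*..*
.....*...*...*..*.
....*...*...*..*..
count of *: 4

4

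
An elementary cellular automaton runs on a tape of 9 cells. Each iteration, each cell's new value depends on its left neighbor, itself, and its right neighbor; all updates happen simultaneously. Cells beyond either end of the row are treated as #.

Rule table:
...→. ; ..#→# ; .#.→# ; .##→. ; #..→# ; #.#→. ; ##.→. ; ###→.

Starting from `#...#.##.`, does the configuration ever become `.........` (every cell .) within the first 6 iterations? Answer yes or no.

yes

.#.##....
.#...#..#
.##.####.
.........
all cells are . at iteration 4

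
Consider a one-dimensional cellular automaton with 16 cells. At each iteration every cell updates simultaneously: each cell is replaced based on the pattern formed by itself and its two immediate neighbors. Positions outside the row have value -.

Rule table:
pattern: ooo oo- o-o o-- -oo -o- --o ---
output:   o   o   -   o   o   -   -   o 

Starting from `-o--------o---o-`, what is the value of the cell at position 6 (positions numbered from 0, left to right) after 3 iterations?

o

--ooooooo--oo--o
o-oooooooo-ooo--
--oooooooo-ooooo
position 6 holds o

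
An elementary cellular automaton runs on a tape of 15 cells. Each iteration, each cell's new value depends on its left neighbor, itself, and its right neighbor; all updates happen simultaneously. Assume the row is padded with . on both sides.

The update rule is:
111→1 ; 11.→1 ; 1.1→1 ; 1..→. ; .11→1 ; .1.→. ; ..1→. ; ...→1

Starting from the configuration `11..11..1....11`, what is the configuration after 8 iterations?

11..11111111111

11..11....11.11
11..11.11.11111
11..11111111111
11..11111111111  (fixed point — unchanged through iteration 8)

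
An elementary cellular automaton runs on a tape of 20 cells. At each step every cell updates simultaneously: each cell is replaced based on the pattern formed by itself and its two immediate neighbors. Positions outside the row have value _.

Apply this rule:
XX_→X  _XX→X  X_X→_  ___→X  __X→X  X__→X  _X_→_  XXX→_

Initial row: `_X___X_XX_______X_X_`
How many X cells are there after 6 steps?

7

X_XXX__XXXXXXXXX___X
__X_XXXX_______XXXX_
XX__X__XXXXXXXXX__XX
XXXX_XXX_______XXXXX
X__X_X_XXXXXXXXX___X
_XX____X_______XXXX_
count of X: 7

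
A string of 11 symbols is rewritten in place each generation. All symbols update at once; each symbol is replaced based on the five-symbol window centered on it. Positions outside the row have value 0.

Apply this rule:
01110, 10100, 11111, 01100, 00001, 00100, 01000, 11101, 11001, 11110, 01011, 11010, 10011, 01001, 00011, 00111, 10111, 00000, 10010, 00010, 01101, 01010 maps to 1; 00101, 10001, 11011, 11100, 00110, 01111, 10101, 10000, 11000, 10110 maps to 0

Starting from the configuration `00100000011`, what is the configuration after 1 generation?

11110111101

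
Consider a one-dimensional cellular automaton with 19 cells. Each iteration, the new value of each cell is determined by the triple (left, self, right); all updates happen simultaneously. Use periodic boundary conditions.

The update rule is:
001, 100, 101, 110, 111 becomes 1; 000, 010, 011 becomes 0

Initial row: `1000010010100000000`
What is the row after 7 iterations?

0101010110101101011

0100101101010000001
1011010110101000010
0101101011010100101
1010110101101011010
0101011010110101101
1010101101011010110
0101010110101101011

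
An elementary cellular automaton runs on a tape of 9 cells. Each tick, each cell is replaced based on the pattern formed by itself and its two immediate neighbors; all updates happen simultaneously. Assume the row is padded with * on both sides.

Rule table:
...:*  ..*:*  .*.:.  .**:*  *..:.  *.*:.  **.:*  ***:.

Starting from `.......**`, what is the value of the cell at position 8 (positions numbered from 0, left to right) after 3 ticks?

.

tick 1: .*******.
tick 2: .*.....*.
tick 3: ...****..
position 8 holds .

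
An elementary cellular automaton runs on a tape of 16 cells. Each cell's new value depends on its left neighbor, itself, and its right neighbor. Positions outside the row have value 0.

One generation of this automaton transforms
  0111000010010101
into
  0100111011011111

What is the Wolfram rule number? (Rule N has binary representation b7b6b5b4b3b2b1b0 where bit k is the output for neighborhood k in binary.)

position 2: 111 → 0  (bit 7 = 0)
position 3: 110 → 0  (bit 6 = 0)
position 12: 101 → 1  (bit 5 = 1)
position 4: 100 → 1  (bit 4 = 1)
position 1: 011 → 1  (bit 3 = 1)
position 8: 010 → 1  (bit 2 = 1)
position 0: 001 → 0  (bit 1 = 0)
position 5: 000 → 1  (bit 0 = 1)
bits b7..b0 = 00111101 = 61

61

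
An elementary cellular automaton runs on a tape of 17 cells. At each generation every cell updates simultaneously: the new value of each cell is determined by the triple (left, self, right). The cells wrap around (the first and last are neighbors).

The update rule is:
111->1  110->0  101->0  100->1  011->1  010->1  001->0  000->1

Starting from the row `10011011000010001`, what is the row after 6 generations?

01011010101010101

01010010111011101
01011010110011001
01010010101010101
01011010101010101
01010010101010101  (repeats generation 3; period 2)
generation 6: 01011010101010101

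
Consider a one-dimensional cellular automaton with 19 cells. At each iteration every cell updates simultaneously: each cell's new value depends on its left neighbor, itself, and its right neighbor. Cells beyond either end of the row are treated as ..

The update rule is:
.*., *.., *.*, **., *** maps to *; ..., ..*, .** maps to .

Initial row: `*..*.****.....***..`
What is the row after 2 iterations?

.**.**.****.....***

**.**.****.....***.
.**.**.****.....***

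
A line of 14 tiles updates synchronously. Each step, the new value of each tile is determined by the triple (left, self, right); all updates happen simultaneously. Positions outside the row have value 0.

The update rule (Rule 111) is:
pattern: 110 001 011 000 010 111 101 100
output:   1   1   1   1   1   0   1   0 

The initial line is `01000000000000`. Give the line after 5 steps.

11011111111111
11110000000001
10010111111111
10111100000001
11100101111111

11100101111111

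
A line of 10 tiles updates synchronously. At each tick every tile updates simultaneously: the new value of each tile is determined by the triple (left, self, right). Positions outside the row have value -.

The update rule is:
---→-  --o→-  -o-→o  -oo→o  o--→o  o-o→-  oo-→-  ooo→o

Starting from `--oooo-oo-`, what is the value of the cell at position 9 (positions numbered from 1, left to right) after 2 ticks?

--ooo--o-o
--oo-o-o-o
position 9 holds -

-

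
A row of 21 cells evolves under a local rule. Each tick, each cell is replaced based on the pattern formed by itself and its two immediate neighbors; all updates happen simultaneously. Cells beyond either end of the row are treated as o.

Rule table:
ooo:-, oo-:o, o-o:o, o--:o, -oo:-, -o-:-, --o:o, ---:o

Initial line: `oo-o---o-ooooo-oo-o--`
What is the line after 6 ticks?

oo--oo-oooo-oo-oo----

tick 1: -oo-ooo-o----oo-oo-oo
tick 2: o-oo--oo-oooo-oo-oo--
tick 3: oo-ooo-oo---oo-oo-ooo
tick 4: -oo--oo-oooo-oo-oo---
tick 5: o-ooo-oo---oo-oo-oooo
tick 6: oo--oo-oooo-oo-oo----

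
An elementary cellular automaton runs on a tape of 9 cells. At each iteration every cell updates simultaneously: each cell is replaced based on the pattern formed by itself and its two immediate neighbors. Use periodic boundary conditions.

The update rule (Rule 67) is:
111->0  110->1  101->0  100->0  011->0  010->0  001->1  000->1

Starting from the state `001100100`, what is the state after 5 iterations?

110101001
010000010
100111100
001000101
010011000

010011000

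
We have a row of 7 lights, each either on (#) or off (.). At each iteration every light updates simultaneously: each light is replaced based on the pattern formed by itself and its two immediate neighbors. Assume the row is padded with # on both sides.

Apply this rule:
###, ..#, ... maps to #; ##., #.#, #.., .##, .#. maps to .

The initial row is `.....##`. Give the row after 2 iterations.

..##...

iteration 1: .####.#
iteration 2: ..##...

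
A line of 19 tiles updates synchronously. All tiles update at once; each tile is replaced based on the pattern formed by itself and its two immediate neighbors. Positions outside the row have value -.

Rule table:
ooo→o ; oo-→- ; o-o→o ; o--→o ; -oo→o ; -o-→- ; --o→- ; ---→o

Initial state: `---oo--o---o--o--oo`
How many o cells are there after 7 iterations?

8

iteration 1: oo-o-o--oo--o--o-o-
iteration 2: o-o-o-o-o-o--o--o-o
iteration 3: -o-o-o-o-o-o--o--o-
iteration 4: --o-o-o-o-o-o--o--o
iteration 5: o--o-o-o-o-o-o--o--
iteration 6: -o--o-o-o-o-o-o--oo
iteration 7: --o--o-o-o-o-o-o-o-
count of o: 8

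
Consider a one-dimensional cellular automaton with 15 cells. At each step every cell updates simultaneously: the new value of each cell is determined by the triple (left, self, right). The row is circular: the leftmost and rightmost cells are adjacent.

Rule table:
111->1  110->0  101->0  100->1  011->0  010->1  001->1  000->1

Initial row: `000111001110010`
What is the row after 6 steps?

111010110101111
110010000100111
101111111111011
000111111110001
111011111101111
110001111000111

110001111000111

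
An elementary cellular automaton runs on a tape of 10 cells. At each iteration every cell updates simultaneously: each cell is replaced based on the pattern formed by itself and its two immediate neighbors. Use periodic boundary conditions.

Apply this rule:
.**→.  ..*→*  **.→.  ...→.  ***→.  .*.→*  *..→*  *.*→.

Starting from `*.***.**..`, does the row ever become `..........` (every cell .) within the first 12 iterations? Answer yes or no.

*.......**
.*.....*..
***...***.
...*.*....
..**.**...
.*.....*..  (repeats iteration 2; period 4)
iteration 12: ...*.*....
iteration 12 is ...*.*...., still not uniform .

no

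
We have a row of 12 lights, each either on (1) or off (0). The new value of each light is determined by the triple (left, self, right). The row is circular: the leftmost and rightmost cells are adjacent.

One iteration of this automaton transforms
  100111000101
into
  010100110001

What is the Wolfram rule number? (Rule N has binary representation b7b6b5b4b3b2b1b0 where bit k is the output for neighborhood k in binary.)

25

position 4: 111 → 0  (bit 7 = 0)
position 0: 110 → 0  (bit 6 = 0)
position 10: 101 → 0  (bit 5 = 0)
position 1: 100 → 1  (bit 4 = 1)
position 3: 011 → 1  (bit 3 = 1)
position 9: 010 → 0  (bit 2 = 0)
position 2: 001 → 0  (bit 1 = 0)
position 7: 000 → 1  (bit 0 = 1)
bits b7..b0 = 00011001 = 25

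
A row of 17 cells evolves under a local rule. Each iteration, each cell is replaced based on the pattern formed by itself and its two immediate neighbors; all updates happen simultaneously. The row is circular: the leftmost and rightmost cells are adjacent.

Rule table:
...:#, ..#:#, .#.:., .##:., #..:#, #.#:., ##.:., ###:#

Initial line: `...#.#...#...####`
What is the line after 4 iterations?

iteration 1: ###...###.###.##.
iteration 2: .#.###.#...#.....
iteration 3: #...#...###.#####
iteration 4: .###.###.#...####

.###.###.#...####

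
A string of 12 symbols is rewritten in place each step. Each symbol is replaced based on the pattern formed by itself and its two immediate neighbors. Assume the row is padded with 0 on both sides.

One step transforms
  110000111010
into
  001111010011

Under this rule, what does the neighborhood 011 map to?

At position 0 the neighborhood is 011; the next row has 0 there.

0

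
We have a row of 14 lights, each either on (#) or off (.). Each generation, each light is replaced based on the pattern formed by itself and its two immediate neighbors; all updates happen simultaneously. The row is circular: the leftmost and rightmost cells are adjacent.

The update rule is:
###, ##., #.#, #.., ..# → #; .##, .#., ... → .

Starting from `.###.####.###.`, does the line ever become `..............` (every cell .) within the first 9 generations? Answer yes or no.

no

#.###.####.###
##.###.####.##
###.###.####.#
####.###.####.
.####.###.####
#.####.###.###
##.####.###.##
###.####.###.#
####.####.###.
generation 9 is ####.####.###., still not uniform .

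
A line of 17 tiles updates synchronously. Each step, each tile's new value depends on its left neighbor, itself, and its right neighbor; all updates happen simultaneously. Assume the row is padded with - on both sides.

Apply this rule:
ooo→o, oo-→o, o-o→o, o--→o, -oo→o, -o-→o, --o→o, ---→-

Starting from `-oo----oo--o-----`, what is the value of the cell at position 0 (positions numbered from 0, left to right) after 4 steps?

oooo--ooooooo----
oooooooooooooo---
ooooooooooooooo--
oooooooooooooooo-
position 0 holds o

o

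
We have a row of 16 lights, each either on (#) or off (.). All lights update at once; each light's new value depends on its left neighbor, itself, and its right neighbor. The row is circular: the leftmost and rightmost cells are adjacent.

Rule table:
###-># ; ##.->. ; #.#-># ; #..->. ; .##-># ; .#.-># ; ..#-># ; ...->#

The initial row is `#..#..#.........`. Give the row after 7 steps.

#.##.##.########
.##.##.#########
##.##.#########.
#.##.#########.#
.##.#########.##
##.#########.##.
#.#########.##.#

#.#########.##.#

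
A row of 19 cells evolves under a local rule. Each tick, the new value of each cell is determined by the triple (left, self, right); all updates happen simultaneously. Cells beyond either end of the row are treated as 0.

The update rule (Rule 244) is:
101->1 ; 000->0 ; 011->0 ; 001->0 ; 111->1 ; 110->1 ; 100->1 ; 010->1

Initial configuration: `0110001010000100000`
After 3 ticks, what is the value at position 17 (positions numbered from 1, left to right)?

0011001111000110000
0001100111100011000
0000110011110001100
position 17 holds 1

1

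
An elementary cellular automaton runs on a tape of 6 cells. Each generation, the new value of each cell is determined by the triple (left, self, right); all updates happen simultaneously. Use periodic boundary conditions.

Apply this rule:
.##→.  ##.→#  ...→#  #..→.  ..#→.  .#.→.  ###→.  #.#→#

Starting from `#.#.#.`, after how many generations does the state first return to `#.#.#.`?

generation 1: .#.#.#
generation 2: #.#.#.

2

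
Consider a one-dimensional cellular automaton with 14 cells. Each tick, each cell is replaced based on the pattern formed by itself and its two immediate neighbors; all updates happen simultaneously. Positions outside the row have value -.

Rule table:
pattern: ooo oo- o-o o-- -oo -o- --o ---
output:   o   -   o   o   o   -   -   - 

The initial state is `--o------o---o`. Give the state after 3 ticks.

-----o------o-

---o------o---
----o------o--
-----o------o-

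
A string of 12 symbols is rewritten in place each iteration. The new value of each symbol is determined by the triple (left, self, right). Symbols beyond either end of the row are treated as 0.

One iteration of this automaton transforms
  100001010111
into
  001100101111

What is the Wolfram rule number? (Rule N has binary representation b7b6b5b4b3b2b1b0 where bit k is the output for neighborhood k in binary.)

position 10: 111 → 1  (bit 7 = 1)
position 11: 110 → 1  (bit 6 = 1)
position 6: 101 → 1  (bit 5 = 1)
position 1: 100 → 0  (bit 4 = 0)
position 9: 011 → 1  (bit 3 = 1)
position 0: 010 → 0  (bit 2 = 0)
position 4: 001 → 0  (bit 1 = 0)
position 2: 000 → 1  (bit 0 = 1)
bits b7..b0 = 11101001 = 233

233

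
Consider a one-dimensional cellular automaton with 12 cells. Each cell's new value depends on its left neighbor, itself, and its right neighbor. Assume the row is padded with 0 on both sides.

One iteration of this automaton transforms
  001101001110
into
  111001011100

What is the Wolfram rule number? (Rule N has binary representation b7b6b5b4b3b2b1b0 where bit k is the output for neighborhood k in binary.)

position 9: 111 → 1  (bit 7 = 1)
position 3: 110 → 0  (bit 6 = 0)
position 4: 101 → 0  (bit 5 = 0)
position 6: 100 → 0  (bit 4 = 0)
position 2: 011 → 1  (bit 3 = 1)
position 5: 010 → 1  (bit 2 = 1)
position 1: 001 → 1  (bit 1 = 1)
position 0: 000 → 1  (bit 0 = 1)
bits b7..b0 = 10001111 = 143

143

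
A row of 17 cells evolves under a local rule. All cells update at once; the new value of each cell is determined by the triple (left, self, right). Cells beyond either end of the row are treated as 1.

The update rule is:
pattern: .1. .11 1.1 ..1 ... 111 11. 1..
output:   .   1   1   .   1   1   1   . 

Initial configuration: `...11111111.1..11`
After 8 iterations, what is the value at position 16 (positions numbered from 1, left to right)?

.1.111111111...11
1.1111111111.1.11
1111111111111.111
11111111111111111
11111111111111111  (fixed point — unchanged through iteration 8)
position 16 holds 1

1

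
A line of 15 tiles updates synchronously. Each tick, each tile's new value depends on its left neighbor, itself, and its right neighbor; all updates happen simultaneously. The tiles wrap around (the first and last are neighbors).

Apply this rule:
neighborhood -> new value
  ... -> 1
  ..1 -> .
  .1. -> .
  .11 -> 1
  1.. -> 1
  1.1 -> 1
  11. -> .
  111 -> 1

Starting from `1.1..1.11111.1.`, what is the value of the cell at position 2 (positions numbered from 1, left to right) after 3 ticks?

.1.1..11111.1.1
1.1.1.1111.1.1.
.1.1.1111.1.1.1
position 2 holds 1

1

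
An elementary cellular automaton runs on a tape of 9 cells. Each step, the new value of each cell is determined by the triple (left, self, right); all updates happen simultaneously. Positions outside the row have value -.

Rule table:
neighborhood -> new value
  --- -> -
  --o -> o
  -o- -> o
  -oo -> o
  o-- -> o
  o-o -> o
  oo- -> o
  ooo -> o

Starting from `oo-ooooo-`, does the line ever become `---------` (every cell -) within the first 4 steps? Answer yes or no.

step 1: ooooooooo
step 2: ooooooooo  (fixed point — unchanged through step 4)
step 4 is ooooooooo, still not uniform -

no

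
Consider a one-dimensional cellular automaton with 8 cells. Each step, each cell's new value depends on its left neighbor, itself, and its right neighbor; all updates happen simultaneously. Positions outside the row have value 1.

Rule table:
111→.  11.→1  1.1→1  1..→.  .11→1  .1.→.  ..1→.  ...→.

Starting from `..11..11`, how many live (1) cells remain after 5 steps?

..11..1.
..11...1
..11...1  (fixed point — unchanged through step 5)
count of 1: 3

3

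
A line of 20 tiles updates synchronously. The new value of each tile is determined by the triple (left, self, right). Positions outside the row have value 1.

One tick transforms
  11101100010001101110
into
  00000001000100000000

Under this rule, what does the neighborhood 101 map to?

At position 3 the neighborhood is 101; the next row has 0 there.

0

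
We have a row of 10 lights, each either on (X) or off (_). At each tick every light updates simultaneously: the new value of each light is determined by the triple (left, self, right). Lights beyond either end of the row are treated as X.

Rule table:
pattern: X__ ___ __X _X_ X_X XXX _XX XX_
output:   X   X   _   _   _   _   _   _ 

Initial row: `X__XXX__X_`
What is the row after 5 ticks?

tick 1: _X____X___
tick 2: __XXX__XX_
tick 3: X____X____
tick 4: _XXX__XXX_
tick 5: ____X_____

____X_____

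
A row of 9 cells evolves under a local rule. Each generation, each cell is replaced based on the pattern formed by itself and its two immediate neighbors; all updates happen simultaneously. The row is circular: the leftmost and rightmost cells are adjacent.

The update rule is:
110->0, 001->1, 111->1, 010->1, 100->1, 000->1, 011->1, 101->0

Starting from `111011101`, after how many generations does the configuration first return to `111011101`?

generation 1: 110011001
generation 2: 101110111
generation 3: 001100111
generation 4: 111011110
generation 5: 110011100
generation 6: 101111011
generation 7: 001110011
generation 8: 111101110
generation 9: 111001100
generation 10: 110111011
generation 11: 100110011
generation 12: 011101111
generation 13: 011001110
generation 14: 110111101
generation 15: 100111001
generation 16: 011110111
generation 17: 011100110
generation 18: 111011101

18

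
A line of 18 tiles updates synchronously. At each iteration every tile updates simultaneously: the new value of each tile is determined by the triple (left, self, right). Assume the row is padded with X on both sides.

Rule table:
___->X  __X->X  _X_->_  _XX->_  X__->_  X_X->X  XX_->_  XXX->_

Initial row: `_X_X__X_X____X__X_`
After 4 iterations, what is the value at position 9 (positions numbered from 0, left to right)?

_

X_X__X_X__XXX__X_X
_X__X_X__X____X_X_
X__X_X__X__XXX_X_X
__X_X__X__X___X_X_
position 9 holds _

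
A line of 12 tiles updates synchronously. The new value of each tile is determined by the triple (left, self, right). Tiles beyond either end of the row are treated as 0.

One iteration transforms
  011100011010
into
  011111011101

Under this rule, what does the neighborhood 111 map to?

1

At position 2 the neighborhood is 111; the next row has 1 there.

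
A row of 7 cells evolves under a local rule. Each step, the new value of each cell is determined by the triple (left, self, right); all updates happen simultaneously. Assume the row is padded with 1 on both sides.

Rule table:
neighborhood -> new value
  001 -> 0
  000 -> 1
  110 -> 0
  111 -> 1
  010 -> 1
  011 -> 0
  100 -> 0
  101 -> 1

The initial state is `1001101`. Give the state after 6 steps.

0000010
0111011
1010101
0111110
1011101
0101010

0101010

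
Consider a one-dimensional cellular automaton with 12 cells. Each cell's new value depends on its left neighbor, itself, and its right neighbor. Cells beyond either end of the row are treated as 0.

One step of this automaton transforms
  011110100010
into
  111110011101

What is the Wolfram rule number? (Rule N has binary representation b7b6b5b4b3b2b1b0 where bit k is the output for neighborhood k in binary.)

219

position 2: 111 → 1  (bit 7 = 1)
position 4: 110 → 1  (bit 6 = 1)
position 5: 101 → 0  (bit 5 = 0)
position 7: 100 → 1  (bit 4 = 1)
position 1: 011 → 1  (bit 3 = 1)
position 6: 010 → 0  (bit 2 = 0)
position 0: 001 → 1  (bit 1 = 1)
position 8: 000 → 1  (bit 0 = 1)
bits b7..b0 = 11011011 = 219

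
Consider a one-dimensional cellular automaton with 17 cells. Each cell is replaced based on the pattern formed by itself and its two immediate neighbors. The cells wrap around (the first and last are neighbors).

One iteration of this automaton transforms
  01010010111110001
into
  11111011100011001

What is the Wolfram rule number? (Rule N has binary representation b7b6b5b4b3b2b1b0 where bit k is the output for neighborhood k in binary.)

124

position 9: 111 → 0  (bit 7 = 0)
position 12: 110 → 1  (bit 6 = 1)
position 0: 101 → 1  (bit 5 = 1)
position 4: 100 → 1  (bit 4 = 1)
position 8: 011 → 1  (bit 3 = 1)
position 1: 010 → 1  (bit 2 = 1)
position 5: 001 → 0  (bit 1 = 0)
position 14: 000 → 0  (bit 0 = 0)
bits b7..b0 = 01111100 = 124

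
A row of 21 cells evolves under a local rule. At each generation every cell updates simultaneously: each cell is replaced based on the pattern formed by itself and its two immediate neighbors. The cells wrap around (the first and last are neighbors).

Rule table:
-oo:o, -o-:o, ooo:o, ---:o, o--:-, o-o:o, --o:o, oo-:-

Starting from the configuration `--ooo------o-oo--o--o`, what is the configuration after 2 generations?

ooo--oooooooo--oo-oo-

-ooo--oooooooo--oo-oo
ooo--oooooooo--oo-oo-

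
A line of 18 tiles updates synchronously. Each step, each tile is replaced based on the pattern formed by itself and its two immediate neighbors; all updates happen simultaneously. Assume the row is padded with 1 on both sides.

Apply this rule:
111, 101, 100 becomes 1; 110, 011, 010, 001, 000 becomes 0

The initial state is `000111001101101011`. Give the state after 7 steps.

101010100010100010

100010100010010101
010001010001001010
101000101000100101
010100010100010010
101010001010001001
010101000101000100
101010100010100010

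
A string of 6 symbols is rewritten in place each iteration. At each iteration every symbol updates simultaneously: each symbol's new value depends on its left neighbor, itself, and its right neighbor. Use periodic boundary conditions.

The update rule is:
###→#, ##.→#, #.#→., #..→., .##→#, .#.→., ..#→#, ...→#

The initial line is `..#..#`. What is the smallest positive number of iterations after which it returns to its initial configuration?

.#..#.
#..#..
..#..#

3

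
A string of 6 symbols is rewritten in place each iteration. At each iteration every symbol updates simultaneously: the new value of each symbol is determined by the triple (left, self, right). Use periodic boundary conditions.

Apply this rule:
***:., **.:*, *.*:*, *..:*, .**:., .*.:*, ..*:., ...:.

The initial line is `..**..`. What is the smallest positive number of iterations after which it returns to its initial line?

6

...**.
....**
*....*
**....
.**...
..**..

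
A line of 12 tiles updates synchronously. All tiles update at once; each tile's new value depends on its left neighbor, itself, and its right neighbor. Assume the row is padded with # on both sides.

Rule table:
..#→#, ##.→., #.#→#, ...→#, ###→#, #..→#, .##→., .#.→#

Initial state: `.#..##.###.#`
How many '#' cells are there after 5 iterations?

####..#.#.#.
###.########
##.#.#######
#.###.######
.#.#.#.#####
count of #: 8

8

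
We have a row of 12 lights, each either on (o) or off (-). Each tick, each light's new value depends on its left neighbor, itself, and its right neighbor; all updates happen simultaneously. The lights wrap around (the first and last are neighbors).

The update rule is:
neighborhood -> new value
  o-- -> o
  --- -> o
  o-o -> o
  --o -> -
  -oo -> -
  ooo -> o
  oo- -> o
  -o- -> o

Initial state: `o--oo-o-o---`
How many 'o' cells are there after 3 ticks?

oo--ooooooo-
-oo--ooooooo
o-oo--oooooo
count of o: 9

9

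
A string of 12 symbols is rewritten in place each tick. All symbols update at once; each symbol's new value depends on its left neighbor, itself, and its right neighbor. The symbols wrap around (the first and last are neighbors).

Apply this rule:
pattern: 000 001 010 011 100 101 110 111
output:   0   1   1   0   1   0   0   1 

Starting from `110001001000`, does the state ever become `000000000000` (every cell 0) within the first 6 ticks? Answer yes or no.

yes

001011111101
111001111001
110110110110
000000000000
all cells are 0 at tick 4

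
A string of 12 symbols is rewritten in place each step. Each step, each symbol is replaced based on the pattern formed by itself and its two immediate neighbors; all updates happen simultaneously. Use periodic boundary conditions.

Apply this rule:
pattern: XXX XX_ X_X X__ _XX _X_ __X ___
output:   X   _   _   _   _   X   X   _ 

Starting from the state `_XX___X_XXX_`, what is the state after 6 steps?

X____XX__X__
X___X___XX_X
___XX__X____
__X___XX____
_XX__X______
X___XX______

X___XX______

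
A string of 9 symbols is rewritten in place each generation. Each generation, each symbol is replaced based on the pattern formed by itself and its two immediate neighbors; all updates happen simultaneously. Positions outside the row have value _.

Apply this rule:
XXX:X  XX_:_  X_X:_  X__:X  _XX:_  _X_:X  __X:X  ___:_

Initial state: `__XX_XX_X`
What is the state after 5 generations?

generation 1: _X______X
generation 2: XXX____XX
generation 3: _X_X__X__
generation 4: XX_XXXXX_
generation 5: ____XXX_X

____XXX_X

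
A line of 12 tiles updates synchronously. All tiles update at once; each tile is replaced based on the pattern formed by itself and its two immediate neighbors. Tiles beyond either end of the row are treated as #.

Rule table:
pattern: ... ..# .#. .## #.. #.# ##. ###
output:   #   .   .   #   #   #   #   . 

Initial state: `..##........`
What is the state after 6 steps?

.###..###...

#.#########.
###.......##
..#######.#.
#.#.....##.#
##.####.####
.###..###...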